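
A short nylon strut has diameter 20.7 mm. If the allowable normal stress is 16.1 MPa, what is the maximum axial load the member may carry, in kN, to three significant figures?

A = 336.5 mm².
P_max = σ_allow · A = 16.1 · 336.5 = 5418 N = 5.418 kN.

5.42 kN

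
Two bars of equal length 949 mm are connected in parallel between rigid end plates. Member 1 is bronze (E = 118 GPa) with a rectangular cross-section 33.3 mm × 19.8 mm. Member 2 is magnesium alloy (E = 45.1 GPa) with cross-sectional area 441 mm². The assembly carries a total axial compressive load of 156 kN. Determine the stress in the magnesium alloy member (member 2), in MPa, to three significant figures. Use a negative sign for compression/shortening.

-72.0 MPa

A_1 = 659.3 mm².
Equal strain + equilibrium ⇒ each member carries load in proportion to AE: A₁E₁ = 77800000 N, A₂E₂ = 19890000 N, ΣAE = 97690000 N.
σ₂ = P·E₂/ΣAE = -156000·45100/97690000 = -72.02 MPa.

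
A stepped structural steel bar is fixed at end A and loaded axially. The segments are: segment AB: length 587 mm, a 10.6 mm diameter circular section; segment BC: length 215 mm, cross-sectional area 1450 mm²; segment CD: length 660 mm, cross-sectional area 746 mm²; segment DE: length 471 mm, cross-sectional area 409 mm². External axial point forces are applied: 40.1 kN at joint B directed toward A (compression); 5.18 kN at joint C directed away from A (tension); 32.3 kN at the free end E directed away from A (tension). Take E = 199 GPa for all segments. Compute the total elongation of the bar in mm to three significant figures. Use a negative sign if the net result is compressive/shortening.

0.271 mm

Internal axial forces (sectioning from the free end, tension +): N_DE = 32.3 kN, N_CD = 32.3 kN, N_BC = 37.48 kN, N_AB = -2.62 kN.
A_AB = 88.25 mm².
δ_AB = -2620·587/(88.25·199000) = -0.08758 mm
δ_BC = 37480·215/(1450·199000) = 0.02793 mm
δ_CD = 32300·660/(746·199000) = 0.1436 mm
δ_DE = 32300·471/(409·199000) = 0.1869 mm
δ = Σδ_i = 0.2709 mm.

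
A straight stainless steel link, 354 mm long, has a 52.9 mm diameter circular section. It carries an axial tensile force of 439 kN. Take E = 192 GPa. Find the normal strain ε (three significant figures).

0.00104

A = 2198 mm².
σ = N/A = 199.7 MPa; ε = σ/E = 199.7/192000 = 1.040e-03.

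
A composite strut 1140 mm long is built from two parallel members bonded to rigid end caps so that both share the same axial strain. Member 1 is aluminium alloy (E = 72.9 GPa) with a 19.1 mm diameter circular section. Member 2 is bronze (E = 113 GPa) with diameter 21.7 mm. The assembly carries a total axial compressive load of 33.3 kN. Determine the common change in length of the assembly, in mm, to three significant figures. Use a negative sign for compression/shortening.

A_1 = 286.5 mm².
A_2 = 369.8 mm².
Equal strain + equilibrium ⇒ each member carries load in proportion to AE: A₁E₁ = 20890000 N, A₂E₂ = 41790000 N, ΣAE = 62680000 N.
δ = PL/ΣAE = -33300·1140/62680000 = -0.6057 mm.

-0.606 mm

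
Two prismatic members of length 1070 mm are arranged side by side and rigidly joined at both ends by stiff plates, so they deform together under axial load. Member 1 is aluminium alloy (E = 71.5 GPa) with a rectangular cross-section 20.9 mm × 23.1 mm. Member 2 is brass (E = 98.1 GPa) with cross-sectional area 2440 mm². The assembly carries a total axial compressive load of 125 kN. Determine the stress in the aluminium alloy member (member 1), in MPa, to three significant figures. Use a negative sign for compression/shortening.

A_1 = 482.8 mm².
Equal strain + equilibrium ⇒ each member carries load in proportion to AE: A₁E₁ = 34520000 N, A₂E₂ = 239400000 N, ΣAE = 273900000 N.
σ₁ = P·E₁/ΣAE = -125000·71500/273900000 = -32.63 MPa.

-32.6 MPa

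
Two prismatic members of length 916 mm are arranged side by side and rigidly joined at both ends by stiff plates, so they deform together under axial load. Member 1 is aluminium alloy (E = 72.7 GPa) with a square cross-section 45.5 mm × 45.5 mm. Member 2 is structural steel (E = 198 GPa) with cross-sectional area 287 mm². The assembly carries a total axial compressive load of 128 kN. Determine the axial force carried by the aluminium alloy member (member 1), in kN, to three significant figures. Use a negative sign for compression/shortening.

-92.9 kN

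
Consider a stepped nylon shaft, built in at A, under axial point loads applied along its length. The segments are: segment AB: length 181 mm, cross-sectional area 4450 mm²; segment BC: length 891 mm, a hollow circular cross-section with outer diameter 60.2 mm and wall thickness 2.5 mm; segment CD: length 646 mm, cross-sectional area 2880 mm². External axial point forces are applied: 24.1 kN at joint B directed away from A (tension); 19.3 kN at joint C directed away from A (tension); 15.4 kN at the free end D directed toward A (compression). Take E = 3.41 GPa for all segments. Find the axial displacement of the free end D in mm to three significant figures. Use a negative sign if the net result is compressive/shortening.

1.57 mm

Internal axial forces (sectioning from the free end, tension +): N_CD = -15.4 kN, N_BC = 3.9 kN, N_AB = 28 kN.
A_BC = 453.2 mm².
δ_AB = 28000·181/(4450·3410) = 0.334 mm
δ_BC = 3900·891/(453.2·3410) = 2.249 mm
δ_CD = -15400·646/(2880·3410) = -1.013 mm
δ = Σδ_i = 1.57 mm.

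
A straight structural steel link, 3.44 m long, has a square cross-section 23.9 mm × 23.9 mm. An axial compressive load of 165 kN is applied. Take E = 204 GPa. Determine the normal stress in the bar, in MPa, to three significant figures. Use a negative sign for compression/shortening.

A = 571.2 mm².
σ = N/A = -165000/571.2 = -288.9 MPa.

-289 MPa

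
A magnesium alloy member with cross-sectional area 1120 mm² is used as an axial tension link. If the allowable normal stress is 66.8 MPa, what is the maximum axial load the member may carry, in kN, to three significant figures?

74.8 kN

P_max = σ_allow · A = 66.8 · 1120 = 74820 N = 74.82 kN.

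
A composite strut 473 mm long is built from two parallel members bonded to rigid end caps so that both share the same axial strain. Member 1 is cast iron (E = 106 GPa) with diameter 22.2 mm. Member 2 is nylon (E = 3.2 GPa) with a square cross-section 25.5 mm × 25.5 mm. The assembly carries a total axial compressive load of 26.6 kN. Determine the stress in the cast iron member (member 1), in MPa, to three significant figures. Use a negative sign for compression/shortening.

-65.4 MPa

A_1 = 387.1 mm².
A_2 = 650.2 mm².
Equal strain + equilibrium ⇒ each member carries load in proportion to AE: A₁E₁ = 41030000 N, A₂E₂ = 2081000 N, ΣAE = 43110000 N.
σ₁ = P·E₁/ΣAE = -26600·106000/43110000 = -65.4 MPa.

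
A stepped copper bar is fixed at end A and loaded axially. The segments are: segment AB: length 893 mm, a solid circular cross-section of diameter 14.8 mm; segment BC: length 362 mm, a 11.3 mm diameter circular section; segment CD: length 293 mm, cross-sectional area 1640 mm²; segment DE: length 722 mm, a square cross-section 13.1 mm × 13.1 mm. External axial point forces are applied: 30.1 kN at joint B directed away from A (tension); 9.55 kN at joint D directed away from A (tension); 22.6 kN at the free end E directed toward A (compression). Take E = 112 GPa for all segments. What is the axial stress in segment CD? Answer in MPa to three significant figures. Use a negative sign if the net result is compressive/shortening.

Internal axial forces (sectioning from the free end, tension +): N_DE = -22.6 kN, N_CD = -13.05 kN, N_BC = -13.05 kN, N_AB = 17.05 kN.
σ_CD = N_CD/A_CD = -13050/1640 = -7.957 MPa.

-7.96 MPa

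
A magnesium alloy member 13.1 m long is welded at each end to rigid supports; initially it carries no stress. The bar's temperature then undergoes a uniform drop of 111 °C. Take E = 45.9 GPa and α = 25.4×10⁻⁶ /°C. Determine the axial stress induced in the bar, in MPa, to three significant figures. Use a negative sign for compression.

Free thermal expansion αLΔT = 25.4e-6 · 13100 · -111 = -36.93 mm.
The walls impose strain ε = −(-36.93)/13100 = 2.8194e-03; σ = Eε = 45900 · 2.8194e-03 = 129.4 MPa.

129 MPa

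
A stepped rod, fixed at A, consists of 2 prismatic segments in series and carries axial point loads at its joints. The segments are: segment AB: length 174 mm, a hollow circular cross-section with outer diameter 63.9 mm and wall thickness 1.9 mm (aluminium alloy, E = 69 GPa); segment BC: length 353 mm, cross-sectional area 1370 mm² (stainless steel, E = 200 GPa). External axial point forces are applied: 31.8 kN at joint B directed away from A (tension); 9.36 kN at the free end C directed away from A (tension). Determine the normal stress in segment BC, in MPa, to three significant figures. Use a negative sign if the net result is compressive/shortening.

Internal axial forces (sectioning from the free end, tension +): N_BC = 9.36 kN, N_AB = 41.16 kN.
σ_BC = N_BC/A_BC = 9360/1370 = 6.832 MPa.

6.83 MPa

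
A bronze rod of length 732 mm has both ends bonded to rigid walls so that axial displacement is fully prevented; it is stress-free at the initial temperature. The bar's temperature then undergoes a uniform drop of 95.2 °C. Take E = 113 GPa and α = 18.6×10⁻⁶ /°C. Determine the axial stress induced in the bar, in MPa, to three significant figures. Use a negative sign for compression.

Free thermal expansion αLΔT = 18.6e-6 · 732 · -95.2 = -1.296 mm.
The walls impose strain ε = −(-1.296)/732 = 1.7707e-03; σ = Eε = 113000 · 1.7707e-03 = 200.1 MPa.

200 MPa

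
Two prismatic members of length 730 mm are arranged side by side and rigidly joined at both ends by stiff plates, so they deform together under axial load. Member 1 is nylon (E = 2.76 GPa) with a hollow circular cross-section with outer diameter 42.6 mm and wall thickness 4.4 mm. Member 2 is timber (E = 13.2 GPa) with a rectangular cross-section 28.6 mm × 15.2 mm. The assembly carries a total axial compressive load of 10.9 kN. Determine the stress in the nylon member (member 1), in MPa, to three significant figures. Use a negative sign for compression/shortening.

-4.18 MPa

A_1 = 528 mm².
A_2 = 434.7 mm².
Equal strain + equilibrium ⇒ each member carries load in proportion to AE: A₁E₁ = 1457000 N, A₂E₂ = 5738000 N, ΣAE = 7196000 N.
σ₁ = P·E₁/ΣAE = -10900·2760/7196000 = -4.181 MPa.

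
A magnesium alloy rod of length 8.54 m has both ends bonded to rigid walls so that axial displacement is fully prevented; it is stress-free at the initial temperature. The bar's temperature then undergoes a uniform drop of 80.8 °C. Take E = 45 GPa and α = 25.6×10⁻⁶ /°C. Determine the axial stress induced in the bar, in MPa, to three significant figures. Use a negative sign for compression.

93.1 MPa

Free thermal expansion αLΔT = 25.6e-6 · 8540 · -80.8 = -17.66 mm.
The walls impose strain ε = −(-17.66)/8540 = 2.0685e-03; σ = Eε = 45000 · 2.0685e-03 = 93.08 MPa.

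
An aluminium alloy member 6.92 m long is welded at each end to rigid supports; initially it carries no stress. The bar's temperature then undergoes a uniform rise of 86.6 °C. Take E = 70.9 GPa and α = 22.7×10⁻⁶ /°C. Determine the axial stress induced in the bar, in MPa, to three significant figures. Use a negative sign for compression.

Free thermal expansion αLΔT = 22.7e-6 · 6920 · 86.6 = 13.6 mm.
The walls impose strain ε = −(13.6)/6920 = -1.9658e-03; σ = Eε = 70900 · -1.9658e-03 = -139.4 MPa.

-139 MPa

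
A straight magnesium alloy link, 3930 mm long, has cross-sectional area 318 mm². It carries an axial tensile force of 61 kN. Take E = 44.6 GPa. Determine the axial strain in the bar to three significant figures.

0.00430

σ = N/A = 191.8 MPa; ε = σ/E = 191.8/44600 = 4.301e-03.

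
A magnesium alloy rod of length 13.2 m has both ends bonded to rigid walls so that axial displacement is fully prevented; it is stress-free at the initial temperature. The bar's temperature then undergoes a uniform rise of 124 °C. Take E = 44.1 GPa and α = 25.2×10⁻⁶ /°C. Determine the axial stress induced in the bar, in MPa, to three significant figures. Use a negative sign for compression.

-138 MPa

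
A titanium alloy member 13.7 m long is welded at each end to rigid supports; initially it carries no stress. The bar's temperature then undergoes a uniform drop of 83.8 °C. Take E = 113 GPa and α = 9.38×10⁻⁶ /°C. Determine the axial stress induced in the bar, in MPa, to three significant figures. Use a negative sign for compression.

88.8 MPa

Free thermal expansion αLΔT = 9.38e-6 · 13700 · -83.8 = -10.77 mm.
The walls impose strain ε = −(-10.77)/13700 = 7.8604e-04; σ = Eε = 113000 · 7.8604e-04 = 88.82 MPa.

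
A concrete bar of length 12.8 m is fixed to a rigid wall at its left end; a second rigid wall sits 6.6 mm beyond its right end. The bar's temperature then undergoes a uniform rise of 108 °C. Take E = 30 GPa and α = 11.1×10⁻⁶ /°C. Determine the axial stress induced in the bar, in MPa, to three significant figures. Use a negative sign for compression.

-20.5 MPa

Free thermal expansion αLΔT = 11.1e-6 · 12800 · 108 = 15.34 mm.
The walls engage after the gap closes; constrained expansion = 15.34 − 6.6 = 8.745 mm.
The walls impose strain ε = −(8.745)/12800 = -6.8317e-04; σ = Eε = 30000 · -6.8317e-04 = -20.5 MPa.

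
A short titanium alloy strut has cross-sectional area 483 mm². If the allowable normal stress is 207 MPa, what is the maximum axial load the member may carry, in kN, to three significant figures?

P_max = σ_allow · A = 207 · 483 = 99980 N = 99.98 kN.

100 kN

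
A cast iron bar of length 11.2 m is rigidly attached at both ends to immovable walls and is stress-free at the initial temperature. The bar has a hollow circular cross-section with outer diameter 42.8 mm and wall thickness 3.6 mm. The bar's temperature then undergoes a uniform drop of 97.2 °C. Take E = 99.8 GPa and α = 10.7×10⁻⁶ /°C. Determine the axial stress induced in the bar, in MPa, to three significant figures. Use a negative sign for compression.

Free thermal expansion αLΔT = 10.7e-6 · 11200 · -97.2 = -11.65 mm.
The walls impose strain ε = −(-11.65)/11200 = 1.0400e-03; σ = Eε = 99800 · 1.0400e-03 = 103.8 MPa.

104 MPa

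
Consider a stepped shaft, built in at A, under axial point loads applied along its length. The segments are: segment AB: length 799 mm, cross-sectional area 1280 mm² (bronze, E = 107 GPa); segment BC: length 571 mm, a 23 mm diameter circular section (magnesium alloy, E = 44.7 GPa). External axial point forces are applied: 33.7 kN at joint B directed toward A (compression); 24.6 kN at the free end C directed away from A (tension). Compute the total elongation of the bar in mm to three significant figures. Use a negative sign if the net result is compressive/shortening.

Internal axial forces (sectioning from the free end, tension +): N_BC = 24.6 kN, N_AB = -9.1 kN.
A_BC = 415.5 mm².
δ_AB = -9100·799/(1280·107000) = -0.05309 mm
δ_BC = 24600·571/(415.5·44700) = 0.7563 mm
δ = Σδ_i = 0.7033 mm.

0.703 mm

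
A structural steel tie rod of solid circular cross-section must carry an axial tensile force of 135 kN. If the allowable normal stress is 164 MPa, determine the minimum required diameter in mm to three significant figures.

Required area A ≥ P/σ_allow = 135000/164 = 823.2 mm².
For a solid circular section, d ≥ √(4A/π) = 32.37 mm.

32.4 mm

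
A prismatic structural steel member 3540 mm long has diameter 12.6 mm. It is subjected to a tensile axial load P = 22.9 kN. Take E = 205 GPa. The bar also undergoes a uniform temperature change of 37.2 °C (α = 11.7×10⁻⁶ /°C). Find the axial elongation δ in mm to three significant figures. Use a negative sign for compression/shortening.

4.71 mm

A = 124.7 mm².
δ_mech = NL/(AE) = 22900·3540/(124.7·205000) = 3.171 mm.
δ_thermal = αLΔT = 11.7e-6·3540·37.2 = 1.541 mm.
δ = δ_mech + δ_thermal = 4.712 mm.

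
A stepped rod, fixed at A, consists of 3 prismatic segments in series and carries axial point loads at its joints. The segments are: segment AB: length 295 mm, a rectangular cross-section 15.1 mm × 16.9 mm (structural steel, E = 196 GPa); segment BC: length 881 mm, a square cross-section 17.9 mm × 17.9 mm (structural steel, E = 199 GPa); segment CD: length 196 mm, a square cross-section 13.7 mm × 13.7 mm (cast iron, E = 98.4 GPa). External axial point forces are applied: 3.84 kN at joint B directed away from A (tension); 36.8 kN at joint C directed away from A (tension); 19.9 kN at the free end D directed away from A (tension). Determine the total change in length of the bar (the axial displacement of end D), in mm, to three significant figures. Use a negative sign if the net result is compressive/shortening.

1.35 mm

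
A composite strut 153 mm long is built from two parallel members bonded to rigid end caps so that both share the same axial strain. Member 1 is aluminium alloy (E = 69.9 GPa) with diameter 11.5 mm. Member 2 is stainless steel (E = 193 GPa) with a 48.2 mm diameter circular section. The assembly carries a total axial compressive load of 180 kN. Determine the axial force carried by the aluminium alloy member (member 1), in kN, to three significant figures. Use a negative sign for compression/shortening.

-3.64 kN

A_1 = 103.9 mm².
A_2 = 1825 mm².
Equal strain + equilibrium ⇒ each member carries load in proportion to AE: A₁E₁ = 7260000 N, A₂E₂ = 352200000 N, ΣAE = 359400000 N.
F₁ = P·A₁E₁/ΣAE = -180000·7260000/359400000 = -3636 N.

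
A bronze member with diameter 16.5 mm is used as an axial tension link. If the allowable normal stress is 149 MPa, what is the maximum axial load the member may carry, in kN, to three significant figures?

31.9 kN

A = 213.8 mm².
P_max = σ_allow · A = 149 · 213.8 = 31860 N = 31.86 kN.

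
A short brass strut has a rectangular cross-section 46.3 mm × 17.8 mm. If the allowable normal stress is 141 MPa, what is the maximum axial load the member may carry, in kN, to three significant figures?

116 kN

A = 824.1 mm².
P_max = σ_allow · A = 141 · 824.1 = 116200 N = 116.2 kN.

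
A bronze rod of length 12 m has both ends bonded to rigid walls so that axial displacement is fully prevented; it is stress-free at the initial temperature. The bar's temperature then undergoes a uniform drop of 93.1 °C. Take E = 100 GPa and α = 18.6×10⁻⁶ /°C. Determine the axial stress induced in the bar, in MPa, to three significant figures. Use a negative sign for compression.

Free thermal expansion αLΔT = 18.6e-6 · 12000 · -93.1 = -20.78 mm.
The walls impose strain ε = −(-20.78)/12000 = 1.7317e-03; σ = Eε = 100000 · 1.7317e-03 = 173.2 MPa.

173 MPa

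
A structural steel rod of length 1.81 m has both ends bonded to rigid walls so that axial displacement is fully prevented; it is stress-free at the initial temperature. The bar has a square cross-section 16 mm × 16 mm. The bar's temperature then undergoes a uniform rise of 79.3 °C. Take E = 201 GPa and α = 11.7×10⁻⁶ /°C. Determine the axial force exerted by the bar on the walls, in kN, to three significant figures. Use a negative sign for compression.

Free thermal expansion αLΔT = 11.7e-6 · 1810 · 79.3 = 1.679 mm.
The walls impose strain ε = −(1.679)/1810 = -9.2781e-04; σ = Eε = 201000 · -9.2781e-04 = -186.5 MPa.
Wall reaction R = σ·A = -186.5·256 = -47740 N = -47.74 kN.

-47.7 kN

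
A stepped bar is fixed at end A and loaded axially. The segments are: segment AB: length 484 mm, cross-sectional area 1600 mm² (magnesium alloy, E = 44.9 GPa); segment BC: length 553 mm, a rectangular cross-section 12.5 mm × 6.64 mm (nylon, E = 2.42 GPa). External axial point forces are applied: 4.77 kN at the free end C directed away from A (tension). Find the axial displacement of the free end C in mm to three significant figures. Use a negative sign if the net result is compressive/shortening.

13.2 mm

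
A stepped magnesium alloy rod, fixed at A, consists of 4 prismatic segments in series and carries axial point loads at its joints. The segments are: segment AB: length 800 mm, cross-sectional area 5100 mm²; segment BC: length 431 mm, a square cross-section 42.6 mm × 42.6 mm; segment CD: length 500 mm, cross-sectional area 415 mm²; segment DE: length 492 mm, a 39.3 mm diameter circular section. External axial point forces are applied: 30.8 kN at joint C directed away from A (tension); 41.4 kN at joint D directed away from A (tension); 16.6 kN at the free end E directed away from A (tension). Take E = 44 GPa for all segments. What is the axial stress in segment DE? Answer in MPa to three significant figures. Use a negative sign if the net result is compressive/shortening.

13.7 MPa

Internal axial forces (sectioning from the free end, tension +): N_DE = 16.6 kN, N_CD = 58 kN, N_BC = 88.8 kN, N_AB = 88.8 kN.
A_DE = 1213 mm².
σ_DE = N_DE/A_DE = 16600/1213 = 13.68 MPa.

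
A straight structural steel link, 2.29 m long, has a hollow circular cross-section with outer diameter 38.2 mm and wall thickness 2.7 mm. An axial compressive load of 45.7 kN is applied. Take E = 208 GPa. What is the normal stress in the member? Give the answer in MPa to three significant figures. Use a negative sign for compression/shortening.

A = 301.1 mm².
σ = N/A = -45700/301.1 = -151.8 MPa.

-152 MPa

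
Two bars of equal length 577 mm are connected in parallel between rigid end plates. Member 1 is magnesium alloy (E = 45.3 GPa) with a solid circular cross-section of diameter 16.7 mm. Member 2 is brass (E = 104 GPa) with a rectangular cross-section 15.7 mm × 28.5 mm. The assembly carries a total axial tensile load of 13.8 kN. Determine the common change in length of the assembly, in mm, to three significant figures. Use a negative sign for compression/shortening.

0.141 mm

A_1 = 219 mm².
A_2 = 447.4 mm².
Equal strain + equilibrium ⇒ each member carries load in proportion to AE: A₁E₁ = 9922000 N, A₂E₂ = 46530000 N, ΣAE = 56460000 N.
δ = PL/ΣAE = 13800·577/56460000 = 0.141 mm.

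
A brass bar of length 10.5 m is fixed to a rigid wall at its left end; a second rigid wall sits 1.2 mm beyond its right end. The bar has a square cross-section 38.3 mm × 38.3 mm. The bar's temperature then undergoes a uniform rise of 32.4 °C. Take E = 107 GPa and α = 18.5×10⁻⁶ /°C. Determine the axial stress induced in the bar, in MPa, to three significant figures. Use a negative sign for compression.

-51.9 MPa

Free thermal expansion αLΔT = 18.5e-6 · 10500 · 32.4 = 6.294 mm.
The walls engage after the gap closes; constrained expansion = 6.294 − 1.2 = 5.094 mm.
The walls impose strain ε = −(5.094)/10500 = -4.8511e-04; σ = Eε = 107000 · -4.8511e-04 = -51.91 MPa.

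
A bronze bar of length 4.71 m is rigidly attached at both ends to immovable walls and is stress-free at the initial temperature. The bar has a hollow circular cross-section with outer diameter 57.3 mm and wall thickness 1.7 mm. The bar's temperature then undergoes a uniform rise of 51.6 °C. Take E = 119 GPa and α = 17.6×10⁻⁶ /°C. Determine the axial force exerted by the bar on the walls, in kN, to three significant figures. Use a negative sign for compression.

-32.1 kN

Free thermal expansion αLΔT = 17.6e-6 · 4710 · 51.6 = 4.277 mm.
The walls impose strain ε = −(4.277)/4710 = -9.0816e-04; σ = Eε = 119000 · -9.0816e-04 = -108.1 MPa.
Wall reaction R = σ·A = -108.1·296.9 = -32090 N = -32.09 kN.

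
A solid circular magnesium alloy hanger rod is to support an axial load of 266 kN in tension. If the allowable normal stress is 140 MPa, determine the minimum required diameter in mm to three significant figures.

Required area A ≥ P/σ_allow = 266000/140 = 1900 mm².
For a solid circular section, d ≥ √(4A/π) = 49.18 mm.

49.2 mm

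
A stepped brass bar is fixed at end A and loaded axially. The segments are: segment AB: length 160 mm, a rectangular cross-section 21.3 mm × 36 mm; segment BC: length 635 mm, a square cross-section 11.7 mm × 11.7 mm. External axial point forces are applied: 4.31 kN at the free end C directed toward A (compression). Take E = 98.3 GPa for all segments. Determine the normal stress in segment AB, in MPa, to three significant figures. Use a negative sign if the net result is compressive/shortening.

-5.62 MPa

Internal axial forces (sectioning from the free end, tension +): N_BC = -4.31 kN, N_AB = -4.31 kN.
A_AB = 766.8 mm².
σ_AB = N_AB/A_AB = -4310/766.8 = -5.621 MPa.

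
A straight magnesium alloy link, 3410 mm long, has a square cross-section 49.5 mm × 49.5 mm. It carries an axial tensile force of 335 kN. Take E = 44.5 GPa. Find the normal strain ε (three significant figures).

A = 2450 mm².
σ = N/A = 136.7 MPa; ε = σ/E = 136.7/44500 = 3.072e-03.

0.00307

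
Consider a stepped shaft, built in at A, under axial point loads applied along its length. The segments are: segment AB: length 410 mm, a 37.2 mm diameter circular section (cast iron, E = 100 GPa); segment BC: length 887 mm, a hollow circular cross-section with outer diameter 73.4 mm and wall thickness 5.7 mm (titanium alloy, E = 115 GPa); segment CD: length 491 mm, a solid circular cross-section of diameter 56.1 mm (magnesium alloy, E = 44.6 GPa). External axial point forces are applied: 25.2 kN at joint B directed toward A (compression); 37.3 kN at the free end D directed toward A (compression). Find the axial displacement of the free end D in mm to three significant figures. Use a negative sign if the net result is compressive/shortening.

-0.639 mm

Internal axial forces (sectioning from the free end, tension +): N_CD = -37.3 kN, N_BC = -37.3 kN, N_AB = -62.5 kN.
A_AB = 1087 mm².
A_BC = 1212 mm².
A_CD = 2472 mm².
δ_AB = -62500·410/(1087·100000) = -0.2358 mm
δ_BC = -37300·887/(1212·115000) = -0.2373 mm
δ_CD = -37300·491/(2472·44600) = -0.1661 mm
δ = Σδ_i = -0.6392 mm.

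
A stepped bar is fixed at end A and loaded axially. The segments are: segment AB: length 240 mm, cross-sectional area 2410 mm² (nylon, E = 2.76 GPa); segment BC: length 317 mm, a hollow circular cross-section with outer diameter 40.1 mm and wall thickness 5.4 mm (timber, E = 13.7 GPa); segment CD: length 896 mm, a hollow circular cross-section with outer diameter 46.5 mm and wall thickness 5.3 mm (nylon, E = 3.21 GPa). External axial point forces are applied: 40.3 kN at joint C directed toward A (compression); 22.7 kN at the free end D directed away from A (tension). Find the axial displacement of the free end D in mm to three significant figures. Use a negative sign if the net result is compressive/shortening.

7.91 mm

Internal axial forces (sectioning from the free end, tension +): N_CD = 22.7 kN, N_BC = -17.6 kN, N_AB = -17.6 kN.
A_BC = 588.7 mm².
A_CD = 686 mm².
δ_AB = -17600·240/(2410·2760) = -0.635 mm
δ_BC = -17600·317/(588.7·13700) = -0.6918 mm
δ_CD = 22700·896/(686·3210) = 9.236 mm
δ = Σδ_i = 7.91 mm.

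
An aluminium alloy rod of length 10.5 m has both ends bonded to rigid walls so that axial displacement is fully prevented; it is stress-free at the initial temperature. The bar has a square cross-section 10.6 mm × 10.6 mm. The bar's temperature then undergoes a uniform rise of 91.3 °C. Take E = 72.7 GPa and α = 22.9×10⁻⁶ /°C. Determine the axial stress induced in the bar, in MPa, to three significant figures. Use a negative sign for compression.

Free thermal expansion αLΔT = 22.9e-6 · 10500 · 91.3 = 21.95 mm.
The walls impose strain ε = −(21.95)/10500 = -2.0908e-03; σ = Eε = 72700 · -2.0908e-03 = -152 MPa.

-152 MPa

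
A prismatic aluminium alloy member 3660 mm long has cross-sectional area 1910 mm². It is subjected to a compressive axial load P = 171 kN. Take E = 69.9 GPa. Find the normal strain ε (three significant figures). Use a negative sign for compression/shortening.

σ = N/A = -89.53 MPa; ε = σ/E = -89.53/69900 = -1.281e-03.

-0.00128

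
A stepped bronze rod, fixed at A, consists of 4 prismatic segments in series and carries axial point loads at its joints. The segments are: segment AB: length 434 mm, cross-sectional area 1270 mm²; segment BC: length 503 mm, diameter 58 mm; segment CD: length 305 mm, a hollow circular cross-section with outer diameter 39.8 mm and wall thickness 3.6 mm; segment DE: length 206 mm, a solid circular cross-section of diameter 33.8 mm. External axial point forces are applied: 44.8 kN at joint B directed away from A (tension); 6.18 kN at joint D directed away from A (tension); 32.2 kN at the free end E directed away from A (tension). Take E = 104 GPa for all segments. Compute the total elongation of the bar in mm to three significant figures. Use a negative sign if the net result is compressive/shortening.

Internal axial forces (sectioning from the free end, tension +): N_DE = 32.2 kN, N_CD = 38.38 kN, N_BC = 38.38 kN, N_AB = 83.18 kN.
A_BC = 2642 mm².
A_CD = 409.4 mm².
A_DE = 897.3 mm².
δ_AB = 83180·434/(1270·104000) = 0.2733 mm
δ_BC = 38380·503/(2642·104000) = 0.07026 mm
δ_CD = 38380·305/(409.4·104000) = 0.2749 mm
δ_DE = 32200·206/(897.3·104000) = 0.07108 mm
δ = Σδ_i = 0.6896 mm.

0.690 mm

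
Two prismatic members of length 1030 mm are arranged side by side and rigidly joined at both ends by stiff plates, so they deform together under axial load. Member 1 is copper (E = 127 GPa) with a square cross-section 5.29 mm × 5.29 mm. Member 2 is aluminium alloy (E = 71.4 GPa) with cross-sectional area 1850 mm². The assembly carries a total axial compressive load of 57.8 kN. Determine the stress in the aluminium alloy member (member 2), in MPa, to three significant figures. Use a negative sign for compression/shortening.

-30.4 MPa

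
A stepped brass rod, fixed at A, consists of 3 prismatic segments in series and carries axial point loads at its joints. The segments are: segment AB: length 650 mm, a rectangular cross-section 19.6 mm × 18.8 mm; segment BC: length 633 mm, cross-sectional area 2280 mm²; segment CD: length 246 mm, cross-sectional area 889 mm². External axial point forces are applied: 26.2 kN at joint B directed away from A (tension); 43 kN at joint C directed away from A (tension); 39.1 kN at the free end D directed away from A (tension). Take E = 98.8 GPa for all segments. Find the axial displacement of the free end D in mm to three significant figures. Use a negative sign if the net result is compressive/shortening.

2.27 mm

Internal axial forces (sectioning from the free end, tension +): N_CD = 39.1 kN, N_BC = 82.1 kN, N_AB = 108.3 kN.
A_AB = 368.5 mm².
δ_AB = 108300·650/(368.5·98800) = 1.934 mm
δ_BC = 82100·633/(2280·98800) = 0.2307 mm
δ_CD = 39100·246/(889·98800) = 0.1095 mm
δ = Σδ_i = 2.274 mm.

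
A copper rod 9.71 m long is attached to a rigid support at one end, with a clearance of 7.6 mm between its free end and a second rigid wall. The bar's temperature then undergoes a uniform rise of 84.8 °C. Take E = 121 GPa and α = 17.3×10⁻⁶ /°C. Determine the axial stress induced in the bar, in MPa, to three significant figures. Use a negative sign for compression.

Free thermal expansion αLΔT = 17.3e-6 · 9710 · 84.8 = 14.24 mm.
The walls engage after the gap closes; constrained expansion = 14.24 − 7.6 = 6.645 mm.
The walls impose strain ε = −(6.645)/9710 = -6.8434e-04; σ = Eε = 121000 · -6.8434e-04 = -82.81 MPa.

-82.8 MPa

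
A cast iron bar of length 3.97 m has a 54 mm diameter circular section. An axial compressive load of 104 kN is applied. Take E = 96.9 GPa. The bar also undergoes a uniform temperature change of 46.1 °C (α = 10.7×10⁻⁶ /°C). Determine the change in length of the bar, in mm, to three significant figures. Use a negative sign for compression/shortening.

A = 2290 mm².
δ_mech = NL/(AE) = -104000·3970/(2290·96900) = -1.86 mm.
δ_thermal = αLΔT = 10.7e-6·3970·46.1 = 1.958 mm.
δ = δ_mech + δ_thermal = 0.09781 mm.

0.0978 mm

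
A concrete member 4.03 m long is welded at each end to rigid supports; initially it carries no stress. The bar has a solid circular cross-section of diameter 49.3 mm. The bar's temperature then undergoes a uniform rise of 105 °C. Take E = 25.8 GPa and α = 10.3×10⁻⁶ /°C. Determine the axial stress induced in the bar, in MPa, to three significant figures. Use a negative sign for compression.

Free thermal expansion αLΔT = 10.3e-6 · 4030 · 105 = 4.358 mm.
The walls impose strain ε = −(4.358)/4030 = -1.0815e-03; σ = Eε = 25800 · -1.0815e-03 = -27.9 MPa.

-27.9 MPa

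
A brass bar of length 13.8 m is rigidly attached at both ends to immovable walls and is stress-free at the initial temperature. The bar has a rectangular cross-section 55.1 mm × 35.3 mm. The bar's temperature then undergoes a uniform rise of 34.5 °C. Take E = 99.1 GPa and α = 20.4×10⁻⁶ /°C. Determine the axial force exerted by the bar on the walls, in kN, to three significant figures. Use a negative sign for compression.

Free thermal expansion αLΔT = 20.4e-6 · 13800 · 34.5 = 9.712 mm.
The walls impose strain ε = −(9.712)/13800 = -7.0380e-04; σ = Eε = 99100 · -7.0380e-04 = -69.75 MPa.
Wall reaction R = σ·A = -69.75·1945 = -135700 N = -135.7 kN.

-136 kN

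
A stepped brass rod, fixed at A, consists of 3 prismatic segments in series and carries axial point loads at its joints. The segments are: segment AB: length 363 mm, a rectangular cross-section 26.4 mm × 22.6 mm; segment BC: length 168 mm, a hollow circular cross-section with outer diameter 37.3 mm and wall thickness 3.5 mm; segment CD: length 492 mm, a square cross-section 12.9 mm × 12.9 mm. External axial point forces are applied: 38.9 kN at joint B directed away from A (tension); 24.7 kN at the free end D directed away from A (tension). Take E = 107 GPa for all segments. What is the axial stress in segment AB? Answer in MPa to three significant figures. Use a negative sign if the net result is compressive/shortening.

107 MPa

Internal axial forces (sectioning from the free end, tension +): N_CD = 24.7 kN, N_BC = 24.7 kN, N_AB = 63.6 kN.
A_AB = 596.6 mm².
σ_AB = N_AB/A_AB = 63600/596.6 = 106.6 MPa.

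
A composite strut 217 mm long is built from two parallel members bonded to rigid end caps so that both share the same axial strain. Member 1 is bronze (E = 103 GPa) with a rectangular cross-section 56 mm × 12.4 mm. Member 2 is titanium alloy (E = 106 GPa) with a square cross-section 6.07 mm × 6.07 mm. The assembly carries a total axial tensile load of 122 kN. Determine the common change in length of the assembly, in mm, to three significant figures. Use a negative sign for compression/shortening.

0.351 mm

A_1 = 694.4 mm².
A_2 = 36.84 mm².
Equal strain + equilibrium ⇒ each member carries load in proportion to AE: A₁E₁ = 71520000 N, A₂E₂ = 3906000 N, ΣAE = 75430000 N.
δ = PL/ΣAE = 122000·217/75430000 = 0.351 mm.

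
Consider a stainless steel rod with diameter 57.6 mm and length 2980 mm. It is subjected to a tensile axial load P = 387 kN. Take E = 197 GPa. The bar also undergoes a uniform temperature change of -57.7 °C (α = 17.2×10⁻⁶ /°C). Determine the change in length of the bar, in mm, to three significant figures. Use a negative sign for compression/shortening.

A = 2606 mm².
δ_mech = NL/(AE) = 387000·2980/(2606·197000) = 2.247 mm.
δ_thermal = αLΔT = 17.2e-6·2980·-57.7 = -2.957 mm.
δ = δ_mech + δ_thermal = -0.7109 mm.

-0.711 mm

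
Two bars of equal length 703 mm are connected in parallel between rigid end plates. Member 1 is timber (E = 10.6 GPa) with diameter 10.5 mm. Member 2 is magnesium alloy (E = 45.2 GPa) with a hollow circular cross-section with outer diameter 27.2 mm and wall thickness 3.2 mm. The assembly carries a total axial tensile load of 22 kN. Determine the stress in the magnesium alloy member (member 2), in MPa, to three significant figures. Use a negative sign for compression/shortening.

84.1 MPa

A_1 = 86.59 mm².
A_2 = 241.3 mm².
Equal strain + equilibrium ⇒ each member carries load in proportion to AE: A₁E₁ = 917900 N, A₂E₂ = 10910000 N, ΣAE = 11820000 N.
σ₂ = P·E₂/ΣAE = 22000·45200/11820000 = 84.1 MPa.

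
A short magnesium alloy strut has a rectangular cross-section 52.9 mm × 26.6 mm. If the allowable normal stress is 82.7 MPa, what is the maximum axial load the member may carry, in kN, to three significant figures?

116 kN

A = 1407 mm².
P_max = σ_allow · A = 82.7 · 1407 = 116400 N = 116.4 kN.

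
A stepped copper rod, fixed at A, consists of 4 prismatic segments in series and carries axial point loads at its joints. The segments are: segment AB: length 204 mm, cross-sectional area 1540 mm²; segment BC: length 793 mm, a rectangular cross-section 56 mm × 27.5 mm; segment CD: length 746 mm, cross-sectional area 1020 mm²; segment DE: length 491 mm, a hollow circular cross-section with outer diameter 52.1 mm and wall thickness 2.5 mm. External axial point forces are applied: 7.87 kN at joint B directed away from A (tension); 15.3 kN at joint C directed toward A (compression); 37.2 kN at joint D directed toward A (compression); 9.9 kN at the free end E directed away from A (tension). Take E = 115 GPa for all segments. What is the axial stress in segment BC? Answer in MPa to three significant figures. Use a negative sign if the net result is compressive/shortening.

Internal axial forces (sectioning from the free end, tension +): N_DE = 9.9 kN, N_CD = -27.3 kN, N_BC = -42.6 kN, N_AB = -34.73 kN.
A_BC = 1540 mm².
σ_BC = N_BC/A_BC = -42600/1540 = -27.66 MPa.

-27.7 MPa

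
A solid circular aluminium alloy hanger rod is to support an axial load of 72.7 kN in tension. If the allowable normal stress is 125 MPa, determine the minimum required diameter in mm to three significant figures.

Required area A ≥ P/σ_allow = 72700/125 = 581.6 mm².
For a solid circular section, d ≥ √(4A/π) = 27.21 mm.

27.2 mm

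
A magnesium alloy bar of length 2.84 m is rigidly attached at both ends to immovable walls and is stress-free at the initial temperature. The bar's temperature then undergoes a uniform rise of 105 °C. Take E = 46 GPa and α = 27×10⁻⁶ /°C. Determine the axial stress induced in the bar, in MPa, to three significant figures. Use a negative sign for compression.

-130 MPa

Free thermal expansion αLΔT = 27e-6 · 2840 · 105 = 8.051 mm.
The walls impose strain ε = −(8.051)/2840 = -2.8350e-03; σ = Eε = 46000 · -2.8350e-03 = -130.4 MPa.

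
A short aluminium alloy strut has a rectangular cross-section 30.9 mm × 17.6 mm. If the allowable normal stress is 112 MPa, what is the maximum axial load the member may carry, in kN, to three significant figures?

60.9 kN

A = 543.8 mm².
P_max = σ_allow · A = 112 · 543.8 = 60910 N = 60.91 kN.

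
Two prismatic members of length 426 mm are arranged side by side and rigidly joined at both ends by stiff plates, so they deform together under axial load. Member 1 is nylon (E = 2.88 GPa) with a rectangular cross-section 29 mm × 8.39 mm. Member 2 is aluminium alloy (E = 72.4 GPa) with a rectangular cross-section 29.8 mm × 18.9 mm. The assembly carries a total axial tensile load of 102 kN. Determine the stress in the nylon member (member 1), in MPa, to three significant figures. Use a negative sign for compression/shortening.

7.08 MPa

A_1 = 243.3 mm².
A_2 = 563.2 mm².
Equal strain + equilibrium ⇒ each member carries load in proportion to AE: A₁E₁ = 700700 N, A₂E₂ = 40780000 N, ΣAE = 41480000 N.
σ₁ = P·E₁/ΣAE = 102000·2880/41480000 = 7.082 MPa.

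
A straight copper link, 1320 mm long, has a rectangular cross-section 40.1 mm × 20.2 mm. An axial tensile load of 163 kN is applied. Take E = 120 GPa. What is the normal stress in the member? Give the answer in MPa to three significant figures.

201 MPa

A = 810 mm².
σ = N/A = 163000/810 = 201.2 MPa.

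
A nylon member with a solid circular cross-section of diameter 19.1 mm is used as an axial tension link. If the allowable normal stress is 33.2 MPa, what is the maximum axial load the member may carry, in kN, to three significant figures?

9.51 kN

A = 286.5 mm².
P_max = σ_allow · A = 33.2 · 286.5 = 9513 N = 9.513 kN.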